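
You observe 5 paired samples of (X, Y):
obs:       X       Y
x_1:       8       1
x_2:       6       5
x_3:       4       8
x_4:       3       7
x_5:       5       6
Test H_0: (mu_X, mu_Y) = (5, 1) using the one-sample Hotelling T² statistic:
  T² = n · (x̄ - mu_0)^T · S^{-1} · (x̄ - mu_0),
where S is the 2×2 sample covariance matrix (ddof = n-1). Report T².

Step 1 — sample mean vector:
  mean(X) = (8 + 6 + 4 + 3 + 5) / 5 = 26/5 = 5.2
  mean(Y) = (1 + 5 + 8 + 7 + 6) / 5 = 27/5 = 5.4
  x̄ = (5.2, 5.4),  deviation x̄ - mu_0 = (5.2, 5.4) - (5, 1) = (0.2, 4.4).

Step 2 — sample covariance matrix, S[i,j] = (1/(n-1)) · Σ_k (x_{k,i} - mean_i) · (x_{k,j} - mean_j), divisor n-1 = 4:
  S[X,X] = ((2.8)·(2.8) + (0.8)·(0.8) + (-1.2)·(-1.2) + (-2.2)·(-2.2) + (-0.2)·(-0.2)) / 4 = 14.8/4 = 3.7
  S[X,Y] = ((2.8)·(-4.4) + (0.8)·(-0.4) + (-1.2)·(2.6) + (-2.2)·(1.6) + (-0.2)·(0.6)) / 4 = -19.4/4 = -4.85
  S[Y,Y] = ((-4.4)·(-4.4) + (-0.4)·(-0.4) + (2.6)·(2.6) + (1.6)·(1.6) + (0.6)·(0.6)) / 4 = 29.2/4 = 7.3
  S = [[3.7, -4.85],
 [-4.85, 7.3]].

Step 3 — invert S. det(S) = 3.7·7.3 - (-4.85)² = 3.4875.
  S^{-1} = (1/det) · [[d, -b], [-b, a]] = [[2.0932, 1.3907],
 [1.3907, 1.0609]].

Step 4 — quadratic form (x̄ - mu_0)^T · S^{-1} · (x̄ - mu_0):
  S^{-1} · (x̄ - mu_0) = (6.5376, 4.9462),
  (x̄ - mu_0)^T · [...] = (0.2)·(6.5376) + (4.4)·(4.9462) = 23.071.

Step 5 — scale by n: T² = 5 · 23.071 = 115.3548.

T² ≈ 115.3548


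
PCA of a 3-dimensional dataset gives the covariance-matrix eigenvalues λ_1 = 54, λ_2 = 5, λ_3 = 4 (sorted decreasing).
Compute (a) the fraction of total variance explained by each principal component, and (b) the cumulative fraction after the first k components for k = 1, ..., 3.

Step 1 — total variance = trace(Sigma) = Σ λ_i = 54 + 5 + 4 = 63.

Step 2 — fraction explained by component i = λ_i / Σ λ:
  PC1: 54/63 = 0.8571
  PC2: 5/63 = 0.0794
  PC3: 4/63 = 0.0635

Step 3 — cumulative fraction after k components = (λ_1 + ... + λ_k) / Σ λ:
  k = 1: 54/63 = 0.8571
  k = 2: (54 + 5)/63 = 59/63 = 0.9365
  k = 3: (54 + 5 + 4)/63 = 63/63 = 1

Summary (fraction, with percent):

explained: PC1 0.8571 (85.71%), PC2 0.0794 (7.94%), PC3 0.0635 (6.35%);  cumulative: 0.8571, 0.9365, 1


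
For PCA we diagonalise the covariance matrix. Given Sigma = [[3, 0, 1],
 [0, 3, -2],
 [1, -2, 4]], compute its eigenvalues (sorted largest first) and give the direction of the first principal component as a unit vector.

Step 1 — characteristic polynomial p(λ) = det(λI - Sigma) = λ³ - tr·λ² + c_1·λ - det, where tr = trace, c_1 = sum of the principal 2×2 minors, det = det(Sigma):
  tr = 3 + 3 + 4 = 10,
  c_1 = (3·3 - (0)²) + (3·4 - (1)²) + (3·4 - (-2)²) = 9 + 11 + 8 = 28,
  det = 3·(3·4 - (-2)²) - (0)·((0)·4 - (-2)·(1)) + (1)·((0)·(-2) - 3·(1)) = 3·(8) - (0)·(2) + (1)·(-3) = 21.
  So p(λ) = λ³ - 10λ² + 28λ - 21.
Step 2 — look for an integer root (rational root theorem: any rational root is an integer divisor of 21). Testing λ = 3:
  p(3) = 27 - 90 + 84 - 21 = 0  ✓
  Dividing out (λ - 3): p(λ) = (λ - 3)(λ² - 7λ + 7).
Step 3 — remaining eigenvalues from the quadratic λ² - 7λ + 7 = 0:
  Δ = 7² - 4·7 = 49 - 28 = 21,  λ = (7 ± √21)/2 = (7 ± 4.5826)/2 ≈ 5.7913 or 1.2087.
  Sorted: λ_1 = 5.7913,  λ_2 = 3,  λ_3 = 1.2087  (check: sum = 10 = tr ✓).

Step 4 — unit eigenvector for λ_1 ≈ 5.7913: v spans the null space of (Sigma - λ_1 I), whose rows are
  r_1 = (-2.7913, 0, 1),  r_2 = (0, -2.7913, -2),  r_3 = (1, -2, -1.7913).
  v is orthogonal to every row, so take v ∝ r_1 × r_2 = ((0)·(-2) - (1)·(-2.7913), (1)·(0) - (-2.7913)·(-2), (-2.7913)·(-2.7913) - (0)·(0)) ≈ (2.7913, -5.5826, 7.7913).
  Let u = (2.7913, -5.5826, 7.7913).
  ||u|| = √((2.7913)² + (-5.5826)² + (7.7913)²) = √(99.6606) ≈ 9.983,  v_1 = u/||u|| ≈ (0.2796, -0.5592, 0.7805) (||v_1|| = 1).

λ_1 = 5.7913,  λ_2 = 3,  λ_3 = 1.2087;  v_1 ≈ (0.2796, -0.5592, 0.7805)


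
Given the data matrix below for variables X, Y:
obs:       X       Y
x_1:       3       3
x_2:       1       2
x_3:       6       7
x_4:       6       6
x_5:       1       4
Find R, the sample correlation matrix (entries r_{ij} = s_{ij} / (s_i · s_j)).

Step 1 — column means:
  mean(X) = (3 + 1 + 6 + 6 + 1) / 5 = 17/5 = 3.4
  mean(Y) = (3 + 2 + 7 + 6 + 4) / 5 = 22/5 = 4.4

Step 2 — sample variances and covariances s[i,j] = (1/(n-1)) · Σ_k (x_{k,i} - mean_i) · (x_{k,j} - mean_j), with n-1 = 4:
  s[X,X] = ((-0.4)·(-0.4) + (-2.4)·(-2.4) + (2.6)·(2.6) + (2.6)·(2.6) + (-2.4)·(-2.4)) / 4 = 25.2/4 = 6.3
  s[X,Y] = ((-0.4)·(-1.4) + (-2.4)·(-2.4) + (2.6)·(2.6) + (2.6)·(1.6) + (-2.4)·(-0.4)) / 4 = 18.2/4 = 4.55
  s[Y,Y] = ((-1.4)·(-1.4) + (-2.4)·(-2.4) + (2.6)·(2.6) + (1.6)·(1.6) + (-0.4)·(-0.4)) / 4 = 17.2/4 = 4.3
  Sample standard deviations s_i = √(s[i,i]):
  s(X) = √(6.3) = 2.51
  s(Y) = √(4.3) = 2.0736

Step 3 — r_{ij} = s_{ij} / (s_i · s_j):
  r[X,X] = 1 (diagonal).
  r[X,Y] = 4.55 / (2.51 · 2.0736) = 4.55 / 5.2048 = 0.8742
  r[Y,Y] = 1 (diagonal).

R is symmetric with unit diagonal. Assembling:

R = [[1, 0.8742],
 [0.8742, 1]]


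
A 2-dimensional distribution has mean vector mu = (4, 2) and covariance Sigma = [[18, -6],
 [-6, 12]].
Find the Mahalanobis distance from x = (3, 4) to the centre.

Step 1 — centre the observation: (x - mu) = (-1, 2).

Step 2 — invert Sigma. det(Sigma) = 18·12 - (-6)² = 180.
  Sigma^{-1} = (1/det) · [[d, -b], [-b, a]] = [[0.0667, 0.0333],
 [0.0333, 0.1]].

Step 3 — form the quadratic (x - mu)^T · Sigma^{-1} · (x - mu):
  Sigma^{-1} · (x - mu) = (0, 0.1667).
  (x - mu)^T · [Sigma^{-1} · (x - mu)] = (-1)·(0) + (2)·(0.1667) = 0.3333.

Step 4 — take square root: d = √(0.3333) ≈ 0.5774.

d(x, mu) = √(0.3333) ≈ 0.5774


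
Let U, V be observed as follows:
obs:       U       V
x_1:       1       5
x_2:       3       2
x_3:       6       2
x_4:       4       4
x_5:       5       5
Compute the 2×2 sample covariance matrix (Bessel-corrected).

Step 1 — column means:
  mean(U) = (1 + 3 + 6 + 4 + 5) / 5 = 19/5 = 3.8
  mean(V) = (5 + 2 + 2 + 4 + 5) / 5 = 18/5 = 3.6

Step 2 — sample covariance S[i,j] = (1/(n-1)) · Σ_k (x_{k,i} - mean_i) · (x_{k,j} - mean_j), with n-1 = 4.
  S[U,U] = ((-2.8)·(-2.8) + (-0.8)·(-0.8) + (2.2)·(2.2) + (0.2)·(0.2) + (1.2)·(1.2)) / 4 = 14.8/4 = 3.7
  S[U,V] = ((-2.8)·(1.4) + (-0.8)·(-1.6) + (2.2)·(-1.6) + (0.2)·(0.4) + (1.2)·(1.4)) / 4 = -4.4/4 = -1.1
  S[V,V] = ((1.4)·(1.4) + (-1.6)·(-1.6) + (-1.6)·(-1.6) + (0.4)·(0.4) + (1.4)·(1.4)) / 4 = 9.2/4 = 2.3

S is symmetric (S[j,i] = S[i,j]). Assembling:

S = [[3.7, -1.1],
 [-1.1, 2.3]]


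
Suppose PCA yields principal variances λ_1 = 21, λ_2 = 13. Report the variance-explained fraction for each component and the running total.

Step 1 — total variance = trace(Sigma) = Σ λ_i = 21 + 13 = 34.

Step 2 — fraction explained by component i = λ_i / Σ λ:
  PC1: 21/34 = 0.6176
  PC2: 13/34 = 0.3824

Step 3 — cumulative fraction after k components = (λ_1 + ... + λ_k) / Σ λ:
  k = 1: 21/34 = 0.6176
  k = 2: (21 + 13)/34 = 34/34 = 1

Summary (fraction, with percent):

explained: PC1 0.6176 (61.76%), PC2 0.3824 (38.24%);  cumulative: 0.6176, 1


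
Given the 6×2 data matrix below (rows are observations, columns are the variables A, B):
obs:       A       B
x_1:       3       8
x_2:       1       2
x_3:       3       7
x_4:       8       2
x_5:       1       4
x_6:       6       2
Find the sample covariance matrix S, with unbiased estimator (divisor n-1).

Step 1 — column means:
  mean(A) = (3 + 1 + 3 + 8 + 1 + 6) / 6 = 22/6 = 3.6667
  mean(B) = (8 + 2 + 7 + 2 + 4 + 2) / 6 = 25/6 = 4.1667

Step 2 — sample covariance S[i,j] = (1/(n-1)) · Σ_k (x_{k,i} - mean_i) · (x_{k,j} - mean_j), with n-1 = 5.
  S[A,A] = ((-0.6667)·(-0.6667) + (-2.6667)·(-2.6667) + (-0.6667)·(-0.6667) + (4.3333)·(4.3333) + (-2.6667)·(-2.6667) + (2.3333)·(2.3333)) / 5 = 39.3333/5 = 7.8667
  S[A,B] = ((-0.6667)·(3.8333) + (-2.6667)·(-2.1667) + (-0.6667)·(2.8333) + (4.3333)·(-2.1667) + (-2.6667)·(-0.1667) + (2.3333)·(-2.1667)) / 5 = -12.6667/5 = -2.5333
  S[B,B] = ((3.8333)·(3.8333) + (-2.1667)·(-2.1667) + (2.8333)·(2.8333) + (-2.1667)·(-2.1667) + (-0.1667)·(-0.1667) + (-2.1667)·(-2.1667)) / 5 = 36.8333/5 = 7.3667

S is symmetric (S[j,i] = S[i,j]). Assembling:

S = [[7.8667, -2.5333],
 [-2.5333, 7.3667]]


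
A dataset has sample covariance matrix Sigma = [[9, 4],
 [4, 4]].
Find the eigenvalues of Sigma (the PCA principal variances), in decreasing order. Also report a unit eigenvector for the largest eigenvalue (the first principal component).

Step 1 — characteristic polynomial of 2×2 Sigma:
  det(Sigma - λI) = λ² - trace · λ + det = 0.
  trace = 9 + 4 = 13, det = 9·4 - (4)² = 20.
Step 2 — discriminant:
  Δ = trace² - 4·det = 169 - 80 = 89.
Step 3 — eigenvalues:
  λ = (trace ± √Δ)/2 = (13 ± 9.434)/2,
  λ_1 = 11.217,  λ_2 = 1.783.

Step 4 — unit eigenvector for λ_1: solve (Sigma - λ_1 I)v = 0. First row:
  (9 - 11.217)·v_x + (4)·v_y = 0, i.e. (-2.217)·v_x + (4)·v_y = 0,
  so v ∝ (b, λ_1 - a) = (4, 2.217) = u.
  ||u|| = √((4)² + (2.217)²) = √(20.915) ≈ 4.5733,
  v_1 = u/||u|| ≈ (0.8746, 0.4848) (||v_1|| = 1).

λ_1 = 11.217,  λ_2 = 1.783;  v_1 ≈ (0.8746, 0.4848)


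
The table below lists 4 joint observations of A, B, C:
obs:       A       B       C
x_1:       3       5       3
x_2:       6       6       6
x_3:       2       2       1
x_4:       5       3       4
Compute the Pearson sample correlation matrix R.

Step 1 — column means:
  mean(A) = (3 + 6 + 2 + 5) / 4 = 16/4 = 4
  mean(B) = (5 + 6 + 2 + 3) / 4 = 16/4 = 4
  mean(C) = (3 + 6 + 1 + 4) / 4 = 14/4 = 3.5

Step 2 — sample variances and covariances s[i,j] = (1/(n-1)) · Σ_k (x_{k,i} - mean_i) · (x_{k,j} - mean_j), with n-1 = 3:
  s[A,A] = ((-1)·(-1) + (2)·(2) + (-2)·(-2) + (1)·(1)) / 3 = 10/3 = 3.3333
  s[A,B] = ((-1)·(1) + (2)·(2) + (-2)·(-2) + (1)·(-1)) / 3 = 6/3 = 2
  s[A,C] = ((-1)·(-0.5) + (2)·(2.5) + (-2)·(-2.5) + (1)·(0.5)) / 3 = 11/3 = 3.6667
  s[B,B] = ((1)·(1) + (2)·(2) + (-2)·(-2) + (-1)·(-1)) / 3 = 10/3 = 3.3333
  s[B,C] = ((1)·(-0.5) + (2)·(2.5) + (-2)·(-2.5) + (-1)·(0.5)) / 3 = 9/3 = 3
  s[C,C] = ((-0.5)·(-0.5) + (2.5)·(2.5) + (-2.5)·(-2.5) + (0.5)·(0.5)) / 3 = 13/3 = 4.3333
  Sample standard deviations s_i = √(s[i,i]):
  s(A) = √(3.3333) = 1.8257
  s(B) = √(3.3333) = 1.8257
  s(C) = √(4.3333) = 2.0817

Step 3 — r_{ij} = s_{ij} / (s_i · s_j):
  r[A,A] = 1 (diagonal).
  r[A,B] = 2 / (1.8257 · 1.8257) = 2 / 3.3333 = 0.6
  r[A,C] = 3.6667 / (1.8257 · 2.0817) = 3.6667 / 3.8006 = 0.9648
  r[B,B] = 1 (diagonal).
  r[B,C] = 3 / (1.8257 · 2.0817) = 3 / 3.8006 = 0.7894
  r[C,C] = 1 (diagonal).

R is symmetric with unit diagonal. Assembling:

R = [[1, 0.6, 0.9648],
 [0.6, 1, 0.7894],
 [0.9648, 0.7894, 1]]


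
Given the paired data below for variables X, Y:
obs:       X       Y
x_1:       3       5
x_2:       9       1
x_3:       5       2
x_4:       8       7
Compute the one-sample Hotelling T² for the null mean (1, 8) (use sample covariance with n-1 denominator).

Step 1 — sample mean vector:
  mean(X) = (3 + 9 + 5 + 8) / 4 = 25/4 = 6.25
  mean(Y) = (5 + 1 + 2 + 7) / 4 = 15/4 = 3.75
  x̄ = (6.25, 3.75),  deviation x̄ - mu_0 = (6.25, 3.75) - (1, 8) = (5.25, -4.25).

Step 2 — sample covariance matrix, S[i,j] = (1/(n-1)) · Σ_k (x_{k,i} - mean_i) · (x_{k,j} - mean_j), divisor n-1 = 3:
  S[X,X] = ((-3.25)·(-3.25) + (2.75)·(2.75) + (-1.25)·(-1.25) + (1.75)·(1.75)) / 3 = 22.75/3 = 7.5833
  S[X,Y] = ((-3.25)·(1.25) + (2.75)·(-2.75) + (-1.25)·(-1.75) + (1.75)·(3.25)) / 3 = -3.75/3 = -1.25
  S[Y,Y] = ((1.25)·(1.25) + (-2.75)·(-2.75) + (-1.75)·(-1.75) + (3.25)·(3.25)) / 3 = 22.75/3 = 7.5833
  S = [[7.5833, -1.25],
 [-1.25, 7.5833]].

Step 3 — invert S. det(S) = 7.5833·7.5833 - (-1.25)² = 55.9444.
  S^{-1} = (1/det) · [[d, -b], [-b, a]] = [[0.1356, 0.0223],
 [0.0223, 0.1356]].

Step 4 — quadratic form (x̄ - mu_0)^T · S^{-1} · (x̄ - mu_0):
  S^{-1} · (x̄ - mu_0) = (0.6167, -0.4588),
  (x̄ - mu_0)^T · [...] = (5.25)·(0.6167) + (-4.25)·(-0.4588) = 5.1874.

Step 5 — scale by n: T² = 4 · 5.1874 = 20.7498.

T² ≈ 20.7498


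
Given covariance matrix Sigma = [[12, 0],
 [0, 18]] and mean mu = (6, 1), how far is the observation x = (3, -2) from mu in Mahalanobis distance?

Step 1 — centre the observation: (x - mu) = (-3, -3).

Step 2 — invert Sigma. det(Sigma) = 12·18 - (0)² = 216.
  Sigma^{-1} = (1/det) · [[d, -b], [-b, a]] = [[0.0833, 0],
 [0, 0.0556]].

Step 3 — form the quadratic (x - mu)^T · Sigma^{-1} · (x - mu):
  Sigma^{-1} · (x - mu) = (-0.25, -0.1667).
  (x - mu)^T · [Sigma^{-1} · (x - mu)] = (-3)·(-0.25) + (-3)·(-0.1667) = 1.25.

Step 4 — take square root: d = √(1.25) ≈ 1.118.

d(x, mu) = √(1.25) ≈ 1.118


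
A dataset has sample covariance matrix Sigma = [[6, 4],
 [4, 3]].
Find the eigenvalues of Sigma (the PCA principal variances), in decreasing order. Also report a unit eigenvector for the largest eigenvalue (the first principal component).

Step 1 — characteristic polynomial of 2×2 Sigma:
  det(Sigma - λI) = λ² - trace · λ + det = 0.
  trace = 6 + 3 = 9, det = 6·3 - (4)² = 2.
Step 2 — discriminant:
  Δ = trace² - 4·det = 81 - 8 = 73.
Step 3 — eigenvalues:
  λ = (trace ± √Δ)/2 = (9 ± 8.544)/2,
  λ_1 = 8.772,  λ_2 = 0.228.

Step 4 — unit eigenvector for λ_1: solve (Sigma - λ_1 I)v = 0. First row:
  (6 - 8.772)·v_x + (4)·v_y = 0, i.e. (-2.772)·v_x + (4)·v_y = 0,
  so v ∝ (b, λ_1 - a) = (4, 2.772) = u.
  ||u|| = √((4)² + (2.772)²) = √(23.684) ≈ 4.8666,
  v_1 = u/||u|| ≈ (0.8219, 0.5696) (||v_1|| = 1).

λ_1 = 8.772,  λ_2 = 0.228;  v_1 ≈ (0.8219, 0.5696)


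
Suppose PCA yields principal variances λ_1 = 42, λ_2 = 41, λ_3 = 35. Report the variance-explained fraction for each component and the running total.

Step 1 — total variance = trace(Sigma) = Σ λ_i = 42 + 41 + 35 = 118.

Step 2 — fraction explained by component i = λ_i / Σ λ:
  PC1: 42/118 = 0.3559
  PC2: 41/118 = 0.3475
  PC3: 35/118 = 0.2966

Step 3 — cumulative fraction after k components = (λ_1 + ... + λ_k) / Σ λ:
  k = 1: 42/118 = 0.3559
  k = 2: (42 + 41)/118 = 83/118 = 0.7034
  k = 3: (42 + 41 + 35)/118 = 118/118 = 1

Summary (fraction, with percent):

explained: PC1 0.3559 (35.59%), PC2 0.3475 (34.75%), PC3 0.2966 (29.66%);  cumulative: 0.3559, 0.7034, 1


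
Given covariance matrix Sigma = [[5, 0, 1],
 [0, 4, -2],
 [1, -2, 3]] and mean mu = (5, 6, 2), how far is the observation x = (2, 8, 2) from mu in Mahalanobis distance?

Step 1 — centre the observation: (x - mu) = (-3, 2, 0).

Step 2 — invert Sigma (cofactor / det for 3×3, or solve directly):
  Sigma^{-1} = [[0.2222, -0.0556, -0.1111],
 [-0.0556, 0.3889, 0.2778],
 [-0.1111, 0.2778, 0.5556]].

Step 3 — form the quadratic (x - mu)^T · Sigma^{-1} · (x - mu):
  Sigma^{-1} · (x - mu) = (-0.7778, 0.9444, 0.8889).
  (x - mu)^T · [Sigma^{-1} · (x - mu)] = (-3)·(-0.7778) + (2)·(0.9444) + (0)·(0.8889) = 4.2222.

Step 4 — take square root: d = √(4.2222) ≈ 2.0548.

d(x, mu) = √(4.2222) ≈ 2.0548


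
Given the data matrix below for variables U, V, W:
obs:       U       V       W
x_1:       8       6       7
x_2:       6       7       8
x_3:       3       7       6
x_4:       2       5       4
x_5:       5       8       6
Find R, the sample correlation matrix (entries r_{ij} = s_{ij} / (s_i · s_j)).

Step 1 — column means:
  mean(U) = (8 + 6 + 3 + 2 + 5) / 5 = 24/5 = 4.8
  mean(V) = (6 + 7 + 7 + 5 + 8) / 5 = 33/5 = 6.6
  mean(W) = (7 + 8 + 6 + 4 + 6) / 5 = 31/5 = 6.2

Step 2 — sample variances and covariances s[i,j] = (1/(n-1)) · Σ_k (x_{k,i} - mean_i) · (x_{k,j} - mean_j), with n-1 = 4:
  s[U,U] = ((3.2)·(3.2) + (1.2)·(1.2) + (-1.8)·(-1.8) + (-2.8)·(-2.8) + (0.2)·(0.2)) / 4 = 22.8/4 = 5.7
  s[U,V] = ((3.2)·(-0.6) + (1.2)·(0.4) + (-1.8)·(0.4) + (-2.8)·(-1.6) + (0.2)·(1.4)) / 4 = 2.6/4 = 0.65
  s[U,W] = ((3.2)·(0.8) + (1.2)·(1.8) + (-1.8)·(-0.2) + (-2.8)·(-2.2) + (0.2)·(-0.2)) / 4 = 11.2/4 = 2.8
  s[V,V] = ((-0.6)·(-0.6) + (0.4)·(0.4) + (0.4)·(0.4) + (-1.6)·(-1.6) + (1.4)·(1.4)) / 4 = 5.2/4 = 1.3
  s[V,W] = ((-0.6)·(0.8) + (0.4)·(1.8) + (0.4)·(-0.2) + (-1.6)·(-2.2) + (1.4)·(-0.2)) / 4 = 3.4/4 = 0.85
  s[W,W] = ((0.8)·(0.8) + (1.8)·(1.8) + (-0.2)·(-0.2) + (-2.2)·(-2.2) + (-0.2)·(-0.2)) / 4 = 8.8/4 = 2.2
  Sample standard deviations s_i = √(s[i,i]):
  s(U) = √(5.7) = 2.3875
  s(V) = √(1.3) = 1.1402
  s(W) = √(2.2) = 1.4832

Step 3 — r_{ij} = s_{ij} / (s_i · s_j):
  r[U,U] = 1 (diagonal).
  r[U,V] = 0.65 / (2.3875 · 1.1402) = 0.65 / 2.7221 = 0.2388
  r[U,W] = 2.8 / (2.3875 · 1.4832) = 2.8 / 3.5412 = 0.7907
  r[V,V] = 1 (diagonal).
  r[V,W] = 0.85 / (1.1402 · 1.4832) = 0.85 / 1.6912 = 0.5026
  r[W,W] = 1 (diagonal).

R is symmetric with unit diagonal. Assembling:

R = [[1, 0.2388, 0.7907],
 [0.2388, 1, 0.5026],
 [0.7907, 0.5026, 1]]


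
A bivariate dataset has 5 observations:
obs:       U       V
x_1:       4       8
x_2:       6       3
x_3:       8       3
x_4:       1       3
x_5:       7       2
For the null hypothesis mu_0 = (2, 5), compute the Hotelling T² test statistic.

Step 1 — sample mean vector:
  mean(U) = (4 + 6 + 8 + 1 + 7) / 5 = 26/5 = 5.2
  mean(V) = (8 + 3 + 3 + 3 + 2) / 5 = 19/5 = 3.8
  x̄ = (5.2, 3.8),  deviation x̄ - mu_0 = (5.2, 3.8) - (2, 5) = (3.2, -1.2).

Step 2 — sample covariance matrix, S[i,j] = (1/(n-1)) · Σ_k (x_{k,i} - mean_i) · (x_{k,j} - mean_j), divisor n-1 = 4:
  S[U,U] = ((-1.2)·(-1.2) + (0.8)·(0.8) + (2.8)·(2.8) + (-4.2)·(-4.2) + (1.8)·(1.8)) / 4 = 30.8/4 = 7.7
  S[U,V] = ((-1.2)·(4.2) + (0.8)·(-0.8) + (2.8)·(-0.8) + (-4.2)·(-0.8) + (1.8)·(-1.8)) / 4 = -7.8/4 = -1.95
  S[V,V] = ((4.2)·(4.2) + (-0.8)·(-0.8) + (-0.8)·(-0.8) + (-0.8)·(-0.8) + (-1.8)·(-1.8)) / 4 = 22.8/4 = 5.7
  S = [[7.7, -1.95],
 [-1.95, 5.7]].

Step 3 — invert S. det(S) = 7.7·5.7 - (-1.95)² = 40.0875.
  S^{-1} = (1/det) · [[d, -b], [-b, a]] = [[0.1422, 0.0486],
 [0.0486, 0.1921]].

Step 4 — quadratic form (x̄ - mu_0)^T · S^{-1} · (x̄ - mu_0):
  S^{-1} · (x̄ - mu_0) = (0.3966, -0.0748),
  (x̄ - mu_0)^T · [...] = (3.2)·(0.3966) + (-1.2)·(-0.0748) = 1.359.

Step 5 — scale by n: T² = 5 · 1.359 = 6.7951.

T² ≈ 6.7951


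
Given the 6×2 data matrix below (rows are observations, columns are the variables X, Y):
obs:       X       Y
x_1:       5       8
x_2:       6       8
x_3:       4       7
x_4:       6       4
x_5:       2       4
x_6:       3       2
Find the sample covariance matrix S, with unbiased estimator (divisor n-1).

Step 1 — column means:
  mean(X) = (5 + 6 + 4 + 6 + 2 + 3) / 6 = 26/6 = 4.3333
  mean(Y) = (8 + 8 + 7 + 4 + 4 + 2) / 6 = 33/6 = 5.5

Step 2 — sample covariance S[i,j] = (1/(n-1)) · Σ_k (x_{k,i} - mean_i) · (x_{k,j} - mean_j), with n-1 = 5.
  S[X,X] = ((0.6667)·(0.6667) + (1.6667)·(1.6667) + (-0.3333)·(-0.3333) + (1.6667)·(1.6667) + (-2.3333)·(-2.3333) + (-1.3333)·(-1.3333)) / 5 = 13.3333/5 = 2.6667
  S[X,Y] = ((0.6667)·(2.5) + (1.6667)·(2.5) + (-0.3333)·(1.5) + (1.6667)·(-1.5) + (-2.3333)·(-1.5) + (-1.3333)·(-3.5)) / 5 = 11/5 = 2.2
  S[Y,Y] = ((2.5)·(2.5) + (2.5)·(2.5) + (1.5)·(1.5) + (-1.5)·(-1.5) + (-1.5)·(-1.5) + (-3.5)·(-3.5)) / 5 = 31.5/5 = 6.3

S is symmetric (S[j,i] = S[i,j]). Assembling:

S = [[2.6667, 2.2],
 [2.2, 6.3]]


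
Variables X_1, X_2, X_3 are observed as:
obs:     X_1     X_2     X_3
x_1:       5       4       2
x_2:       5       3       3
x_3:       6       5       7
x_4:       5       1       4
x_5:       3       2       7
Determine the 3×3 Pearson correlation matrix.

Step 1 — column means:
  mean(X_1) = (5 + 5 + 6 + 5 + 3) / 5 = 24/5 = 4.8
  mean(X_2) = (4 + 3 + 5 + 1 + 2) / 5 = 15/5 = 3
  mean(X_3) = (2 + 3 + 7 + 4 + 7) / 5 = 23/5 = 4.6

Step 2 — sample variances and covariances s[i,j] = (1/(n-1)) · Σ_k (x_{k,i} - mean_i) · (x_{k,j} - mean_j), with n-1 = 4:
  s[X_1,X_1] = ((0.2)·(0.2) + (0.2)·(0.2) + (1.2)·(1.2) + (0.2)·(0.2) + (-1.8)·(-1.8)) / 4 = 4.8/4 = 1.2
  s[X_1,X_2] = ((0.2)·(1) + (0.2)·(0) + (1.2)·(2) + (0.2)·(-2) + (-1.8)·(-1)) / 4 = 4/4 = 1
  s[X_1,X_3] = ((0.2)·(-2.6) + (0.2)·(-1.6) + (1.2)·(2.4) + (0.2)·(-0.6) + (-1.8)·(2.4)) / 4 = -2.4/4 = -0.6
  s[X_2,X_2] = ((1)·(1) + (0)·(0) + (2)·(2) + (-2)·(-2) + (-1)·(-1)) / 4 = 10/4 = 2.5
  s[X_2,X_3] = ((1)·(-2.6) + (0)·(-1.6) + (2)·(2.4) + (-2)·(-0.6) + (-1)·(2.4)) / 4 = 1/4 = 0.25
  s[X_3,X_3] = ((-2.6)·(-2.6) + (-1.6)·(-1.6) + (2.4)·(2.4) + (-0.6)·(-0.6) + (2.4)·(2.4)) / 4 = 21.2/4 = 5.3
  Sample standard deviations s_i = √(s[i,i]):
  s(X_1) = √(1.2) = 1.0954
  s(X_2) = √(2.5) = 1.5811
  s(X_3) = √(5.3) = 2.3022

Step 3 — r_{ij} = s_{ij} / (s_i · s_j):
  r[X_1,X_1] = 1 (diagonal).
  r[X_1,X_2] = 1 / (1.0954 · 1.5811) = 1 / 1.7321 = 0.5774
  r[X_1,X_3] = -0.6 / (1.0954 · 2.3022) = -0.6 / 2.5219 = -0.2379
  r[X_2,X_2] = 1 (diagonal).
  r[X_2,X_3] = 0.25 / (1.5811 · 2.3022) = 0.25 / 3.6401 = 0.0687
  r[X_3,X_3] = 1 (diagonal).

R is symmetric with unit diagonal. Assembling:

R = [[1, 0.5774, -0.2379],
 [0.5774, 1, 0.0687],
 [-0.2379, 0.0687, 1]]


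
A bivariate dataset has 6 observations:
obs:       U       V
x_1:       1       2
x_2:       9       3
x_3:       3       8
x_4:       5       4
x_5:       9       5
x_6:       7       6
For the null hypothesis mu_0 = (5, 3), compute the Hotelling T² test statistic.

Step 1 — sample mean vector:
  mean(U) = (1 + 9 + 3 + 5 + 9 + 7) / 6 = 34/6 = 5.6667
  mean(V) = (2 + 3 + 8 + 4 + 5 + 6) / 6 = 28/6 = 4.6667
  x̄ = (5.6667, 4.6667),  deviation x̄ - mu_0 = (5.6667, 4.6667) - (5, 3) = (0.6667, 1.6667).

Step 2 — sample covariance matrix, S[i,j] = (1/(n-1)) · Σ_k (x_{k,i} - mean_i) · (x_{k,j} - mean_j), divisor n-1 = 5:
  S[U,U] = ((-4.6667)·(-4.6667) + (3.3333)·(3.3333) + (-2.6667)·(-2.6667) + (-0.6667)·(-0.6667) + (3.3333)·(3.3333) + (1.3333)·(1.3333)) / 5 = 53.3333/5 = 10.6667
  S[U,V] = ((-4.6667)·(-2.6667) + (3.3333)·(-1.6667) + (-2.6667)·(3.3333) + (-0.6667)·(-0.6667) + (3.3333)·(0.3333) + (1.3333)·(1.3333)) / 5 = 1.3333/5 = 0.2667
  S[V,V] = ((-2.6667)·(-2.6667) + (-1.6667)·(-1.6667) + (3.3333)·(3.3333) + (-0.6667)·(-0.6667) + (0.3333)·(0.3333) + (1.3333)·(1.3333)) / 5 = 23.3333/5 = 4.6667
  S = [[10.6667, 0.2667],
 [0.2667, 4.6667]].

Step 3 — invert S. det(S) = 10.6667·4.6667 - (0.2667)² = 49.7067.
  S^{-1} = (1/det) · [[d, -b], [-b, a]] = [[0.0939, -0.0054],
 [-0.0054, 0.2146]].

Step 4 — quadratic form (x̄ - mu_0)^T · S^{-1} · (x̄ - mu_0):
  S^{-1} · (x̄ - mu_0) = (0.0536, 0.3541),
  (x̄ - mu_0)^T · [...] = (0.6667)·(0.0536) + (1.6667)·(0.3541) = 0.6259.

Step 5 — scale by n: T² = 6 · 0.6259 = 3.7554.

T² ≈ 3.7554


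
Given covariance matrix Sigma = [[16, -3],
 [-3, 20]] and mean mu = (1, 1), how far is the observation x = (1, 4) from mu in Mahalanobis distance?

Step 1 — centre the observation: (x - mu) = (0, 3).

Step 2 — invert Sigma. det(Sigma) = 16·20 - (-3)² = 311.
  Sigma^{-1} = (1/det) · [[d, -b], [-b, a]] = [[0.0643, 0.0096],
 [0.0096, 0.0514]].

Step 3 — form the quadratic (x - mu)^T · Sigma^{-1} · (x - mu):
  Sigma^{-1} · (x - mu) = (0.0289, 0.1543).
  (x - mu)^T · [Sigma^{-1} · (x - mu)] = (0)·(0.0289) + (3)·(0.1543) = 0.463.

Step 4 — take square root: d = √(0.463) ≈ 0.6805.

d(x, mu) = √(0.463) ≈ 0.6805


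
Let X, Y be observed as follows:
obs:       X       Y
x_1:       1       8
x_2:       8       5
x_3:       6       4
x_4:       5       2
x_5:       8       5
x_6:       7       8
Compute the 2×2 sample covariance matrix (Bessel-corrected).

Step 1 — column means:
  mean(X) = (1 + 8 + 6 + 5 + 8 + 7) / 6 = 35/6 = 5.8333
  mean(Y) = (8 + 5 + 4 + 2 + 5 + 8) / 6 = 32/6 = 5.3333

Step 2 — sample covariance S[i,j] = (1/(n-1)) · Σ_k (x_{k,i} - mean_i) · (x_{k,j} - mean_j), with n-1 = 5.
  S[X,X] = ((-4.8333)·(-4.8333) + (2.1667)·(2.1667) + (0.1667)·(0.1667) + (-0.8333)·(-0.8333) + (2.1667)·(2.1667) + (1.1667)·(1.1667)) / 5 = 34.8333/5 = 6.9667
  S[X,Y] = ((-4.8333)·(2.6667) + (2.1667)·(-0.3333) + (0.1667)·(-1.3333) + (-0.8333)·(-3.3333) + (2.1667)·(-0.3333) + (1.1667)·(2.6667)) / 5 = -8.6667/5 = -1.7333
  S[Y,Y] = ((2.6667)·(2.6667) + (-0.3333)·(-0.3333) + (-1.3333)·(-1.3333) + (-3.3333)·(-3.3333) + (-0.3333)·(-0.3333) + (2.6667)·(2.6667)) / 5 = 27.3333/5 = 5.4667

S is symmetric (S[j,i] = S[i,j]). Assembling:

S = [[6.9667, -1.7333],
 [-1.7333, 5.4667]]


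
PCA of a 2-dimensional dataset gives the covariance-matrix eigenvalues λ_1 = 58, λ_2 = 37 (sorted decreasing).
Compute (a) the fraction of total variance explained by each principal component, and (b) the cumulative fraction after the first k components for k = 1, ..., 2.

Step 1 — total variance = trace(Sigma) = Σ λ_i = 58 + 37 = 95.

Step 2 — fraction explained by component i = λ_i / Σ λ:
  PC1: 58/95 = 0.6105
  PC2: 37/95 = 0.3895

Step 3 — cumulative fraction after k components = (λ_1 + ... + λ_k) / Σ λ:
  k = 1: 58/95 = 0.6105
  k = 2: (58 + 37)/95 = 95/95 = 1

Summary (fraction, with percent):

explained: PC1 0.6105 (61.05%), PC2 0.3895 (38.95%);  cumulative: 0.6105, 1


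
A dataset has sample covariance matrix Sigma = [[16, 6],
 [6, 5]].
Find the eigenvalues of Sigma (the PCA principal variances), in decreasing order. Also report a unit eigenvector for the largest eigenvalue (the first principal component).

Step 1 — characteristic polynomial of 2×2 Sigma:
  det(Sigma - λI) = λ² - trace · λ + det = 0.
  trace = 16 + 5 = 21, det = 16·5 - (6)² = 44.
Step 2 — discriminant:
  Δ = trace² - 4·det = 441 - 176 = 265.
Step 3 — eigenvalues:
  λ = (trace ± √Δ)/2 = (21 ± 16.2788)/2,
  λ_1 = 18.6394,  λ_2 = 2.3606.

Step 4 — unit eigenvector for λ_1: solve (Sigma - λ_1 I)v = 0. First row:
  (16 - 18.6394)·v_x + (6)·v_y = 0, i.e. (-2.6394)·v_x + (6)·v_y = 0,
  so v ∝ (b, λ_1 - a) = (6, 2.6394) = u.
  ||u|| = √((6)² + (2.6394)²) = √(42.9665) ≈ 6.5549,
  v_1 = u/||u|| ≈ (0.9153, 0.4027) (||v_1|| = 1).

λ_1 = 18.6394,  λ_2 = 2.3606;  v_1 ≈ (0.9153, 0.4027)


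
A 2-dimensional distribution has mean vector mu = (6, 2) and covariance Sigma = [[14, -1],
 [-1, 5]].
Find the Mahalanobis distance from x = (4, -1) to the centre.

Step 1 — centre the observation: (x - mu) = (-2, -3).

Step 2 — invert Sigma. det(Sigma) = 14·5 - (-1)² = 69.
  Sigma^{-1} = (1/det) · [[d, -b], [-b, a]] = [[0.0725, 0.0145],
 [0.0145, 0.2029]].

Step 3 — form the quadratic (x - mu)^T · Sigma^{-1} · (x - mu):
  Sigma^{-1} · (x - mu) = (-0.1884, -0.6377).
  (x - mu)^T · [Sigma^{-1} · (x - mu)] = (-2)·(-0.1884) + (-3)·(-0.6377) = 2.2899.

Step 4 — take square root: d = √(2.2899) ≈ 1.5132.

d(x, mu) = √(2.2899) ≈ 1.5132


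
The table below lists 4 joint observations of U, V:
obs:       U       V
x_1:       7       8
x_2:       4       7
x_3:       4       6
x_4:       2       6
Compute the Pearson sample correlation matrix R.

Step 1 — column means:
  mean(U) = (7 + 4 + 4 + 2) / 4 = 17/4 = 4.25
  mean(V) = (8 + 7 + 6 + 6) / 4 = 27/4 = 6.75

Step 2 — sample variances and covariances s[i,j] = (1/(n-1)) · Σ_k (x_{k,i} - mean_i) · (x_{k,j} - mean_j), with n-1 = 3:
  s[U,U] = ((2.75)·(2.75) + (-0.25)·(-0.25) + (-0.25)·(-0.25) + (-2.25)·(-2.25)) / 3 = 12.75/3 = 4.25
  s[U,V] = ((2.75)·(1.25) + (-0.25)·(0.25) + (-0.25)·(-0.75) + (-2.25)·(-0.75)) / 3 = 5.25/3 = 1.75
  s[V,V] = ((1.25)·(1.25) + (0.25)·(0.25) + (-0.75)·(-0.75) + (-0.75)·(-0.75)) / 3 = 2.75/3 = 0.9167
  Sample standard deviations s_i = √(s[i,i]):
  s(U) = √(4.25) = 2.0616
  s(V) = √(0.9167) = 0.9574

Step 3 — r_{ij} = s_{ij} / (s_i · s_j):
  r[U,U] = 1 (diagonal).
  r[U,V] = 1.75 / (2.0616 · 0.9574) = 1.75 / 1.9738 = 0.8866
  r[V,V] = 1 (diagonal).

R is symmetric with unit diagonal. Assembling:

R = [[1, 0.8866],
 [0.8866, 1]]


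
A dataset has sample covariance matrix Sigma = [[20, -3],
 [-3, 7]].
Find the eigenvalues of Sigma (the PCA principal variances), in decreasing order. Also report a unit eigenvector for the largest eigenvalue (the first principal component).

Step 1 — characteristic polynomial of 2×2 Sigma:
  det(Sigma - λI) = λ² - trace · λ + det = 0.
  trace = 20 + 7 = 27, det = 20·7 - (-3)² = 131.
Step 2 — discriminant:
  Δ = trace² - 4·det = 729 - 524 = 205.
Step 3 — eigenvalues:
  λ = (trace ± √Δ)/2 = (27 ± 14.3178)/2,
  λ_1 = 20.6589,  λ_2 = 6.3411.

Step 4 — unit eigenvector for λ_1: solve (Sigma - λ_1 I)v = 0. First row:
  (20 - 20.6589)·v_x + (-3)·v_y = 0, i.e. (-0.6589)·v_x + (-3)·v_y = 0,
  so v ∝ (b, λ_1 - a) = (-3, 0.6589); multiply by -1 so the first entry is positive: u = (3, -0.6589).
  ||u|| = √((3)² + (-0.6589)²) = √(9.4342) ≈ 3.0715,
  v_1 = u/||u|| ≈ (0.9767, -0.2145) (||v_1|| = 1).

λ_1 = 20.6589,  λ_2 = 6.3411;  v_1 ≈ (0.9767, -0.2145)


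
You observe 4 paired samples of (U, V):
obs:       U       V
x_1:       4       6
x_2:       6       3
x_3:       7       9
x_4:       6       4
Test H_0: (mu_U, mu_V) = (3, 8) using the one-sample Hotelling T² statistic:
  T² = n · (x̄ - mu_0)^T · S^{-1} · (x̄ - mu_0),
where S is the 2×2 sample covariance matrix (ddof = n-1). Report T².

Step 1 — sample mean vector:
  mean(U) = (4 + 6 + 7 + 6) / 4 = 23/4 = 5.75
  mean(V) = (6 + 3 + 9 + 4) / 4 = 22/4 = 5.5
  x̄ = (5.75, 5.5),  deviation x̄ - mu_0 = (5.75, 5.5) - (3, 8) = (2.75, -2.5).

Step 2 — sample covariance matrix, S[i,j] = (1/(n-1)) · Σ_k (x_{k,i} - mean_i) · (x_{k,j} - mean_j), divisor n-1 = 3:
  S[U,U] = ((-1.75)·(-1.75) + (0.25)·(0.25) + (1.25)·(1.25) + (0.25)·(0.25)) / 3 = 4.75/3 = 1.5833
  S[U,V] = ((-1.75)·(0.5) + (0.25)·(-2.5) + (1.25)·(3.5) + (0.25)·(-1.5)) / 3 = 2.5/3 = 0.8333
  S[V,V] = ((0.5)·(0.5) + (-2.5)·(-2.5) + (3.5)·(3.5) + (-1.5)·(-1.5)) / 3 = 21/3 = 7
  S = [[1.5833, 0.8333],
 [0.8333, 7]].

Step 3 — invert S. det(S) = 1.5833·7 - (0.8333)² = 10.3889.
  S^{-1} = (1/det) · [[d, -b], [-b, a]] = [[0.6738, -0.0802],
 [-0.0802, 0.1524]].

Step 4 — quadratic form (x̄ - mu_0)^T · S^{-1} · (x̄ - mu_0):
  S^{-1} · (x̄ - mu_0) = (2.0535, -0.6016),
  (x̄ - mu_0)^T · [...] = (2.75)·(2.0535) + (-2.5)·(-0.6016) = 7.1511.

Step 5 — scale by n: T² = 4 · 7.1511 = 28.6043.

T² ≈ 28.6043


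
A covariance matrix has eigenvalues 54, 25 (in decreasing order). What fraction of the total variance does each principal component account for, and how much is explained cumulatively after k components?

Step 1 — total variance = trace(Sigma) = Σ λ_i = 54 + 25 = 79.

Step 2 — fraction explained by component i = λ_i / Σ λ:
  PC1: 54/79 = 0.6835
  PC2: 25/79 = 0.3165

Step 3 — cumulative fraction after k components = (λ_1 + ... + λ_k) / Σ λ:
  k = 1: 54/79 = 0.6835
  k = 2: (54 + 25)/79 = 79/79 = 1

Summary (fraction, with percent):

explained: PC1 0.6835 (68.35%), PC2 0.3165 (31.65%);  cumulative: 0.6835, 1


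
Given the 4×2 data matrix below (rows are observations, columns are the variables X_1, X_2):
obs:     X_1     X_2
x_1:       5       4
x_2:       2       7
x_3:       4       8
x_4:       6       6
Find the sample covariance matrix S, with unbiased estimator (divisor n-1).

Step 1 — column means:
  mean(X_1) = (5 + 2 + 4 + 6) / 4 = 17/4 = 4.25
  mean(X_2) = (4 + 7 + 8 + 6) / 4 = 25/4 = 6.25

Step 2 — sample covariance S[i,j] = (1/(n-1)) · Σ_k (x_{k,i} - mean_i) · (x_{k,j} - mean_j), with n-1 = 3.
  S[X_1,X_1] = ((0.75)·(0.75) + (-2.25)·(-2.25) + (-0.25)·(-0.25) + (1.75)·(1.75)) / 3 = 8.75/3 = 2.9167
  S[X_1,X_2] = ((0.75)·(-2.25) + (-2.25)·(0.75) + (-0.25)·(1.75) + (1.75)·(-0.25)) / 3 = -4.25/3 = -1.4167
  S[X_2,X_2] = ((-2.25)·(-2.25) + (0.75)·(0.75) + (1.75)·(1.75) + (-0.25)·(-0.25)) / 3 = 8.75/3 = 2.9167

S is symmetric (S[j,i] = S[i,j]). Assembling:

S = [[2.9167, -1.4167],
 [-1.4167, 2.9167]]


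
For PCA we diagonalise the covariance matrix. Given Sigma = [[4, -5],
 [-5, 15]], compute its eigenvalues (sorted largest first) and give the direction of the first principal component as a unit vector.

Step 1 — characteristic polynomial of 2×2 Sigma:
  det(Sigma - λI) = λ² - trace · λ + det = 0.
  trace = 4 + 15 = 19, det = 4·15 - (-5)² = 35.
Step 2 — discriminant:
  Δ = trace² - 4·det = 361 - 140 = 221.
Step 3 — eigenvalues:
  λ = (trace ± √Δ)/2 = (19 ± 14.8661)/2,
  λ_1 = 16.933,  λ_2 = 2.067.

Step 4 — unit eigenvector for λ_1: solve (Sigma - λ_1 I)v = 0. First row:
  (4 - 16.933)·v_x + (-5)·v_y = 0, i.e. (-12.933)·v_x + (-5)·v_y = 0,
  so v ∝ (b, λ_1 - a) = (-5, 12.933); multiply by -1 so the first entry is positive: u = (5, -12.933).
  ||u|| = √((5)² + (-12.933)²) = √(192.2634) ≈ 13.8659,
  v_1 = u/||u|| ≈ (0.3606, -0.9327) (||v_1|| = 1).

λ_1 = 16.933,  λ_2 = 2.067;  v_1 ≈ (0.3606, -0.9327)


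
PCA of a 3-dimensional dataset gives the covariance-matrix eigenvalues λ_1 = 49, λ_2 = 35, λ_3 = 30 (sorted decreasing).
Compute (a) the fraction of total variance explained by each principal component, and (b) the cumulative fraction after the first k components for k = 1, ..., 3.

Step 1 — total variance = trace(Sigma) = Σ λ_i = 49 + 35 + 30 = 114.

Step 2 — fraction explained by component i = λ_i / Σ λ:
  PC1: 49/114 = 0.4298
  PC2: 35/114 = 0.307
  PC3: 30/114 = 0.2632

Step 3 — cumulative fraction after k components = (λ_1 + ... + λ_k) / Σ λ:
  k = 1: 49/114 = 0.4298
  k = 2: (49 + 35)/114 = 84/114 = 0.7368
  k = 3: (49 + 35 + 30)/114 = 114/114 = 1

Summary (fraction, with percent):

explained: PC1 0.4298 (42.98%), PC2 0.307 (30.7%), PC3 0.2632 (26.32%);  cumulative: 0.4298, 0.7368, 1


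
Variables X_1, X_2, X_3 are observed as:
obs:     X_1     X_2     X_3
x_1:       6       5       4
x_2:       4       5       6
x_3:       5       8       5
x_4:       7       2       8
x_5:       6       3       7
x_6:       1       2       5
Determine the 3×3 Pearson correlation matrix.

Step 1 — column means:
  mean(X_1) = (6 + 4 + 5 + 7 + 6 + 1) / 6 = 29/6 = 4.8333
  mean(X_2) = (5 + 5 + 8 + 2 + 3 + 2) / 6 = 25/6 = 4.1667
  mean(X_3) = (4 + 6 + 5 + 8 + 7 + 5) / 6 = 35/6 = 5.8333

Step 2 — sample variances and covariances s[i,j] = (1/(n-1)) · Σ_k (x_{k,i} - mean_i) · (x_{k,j} - mean_j), with n-1 = 5:
  s[X_1,X_1] = ((1.1667)·(1.1667) + (-0.8333)·(-0.8333) + (0.1667)·(0.1667) + (2.1667)·(2.1667) + (1.1667)·(1.1667) + (-3.8333)·(-3.8333)) / 5 = 22.8333/5 = 4.5667
  s[X_1,X_2] = ((1.1667)·(0.8333) + (-0.8333)·(0.8333) + (0.1667)·(3.8333) + (2.1667)·(-2.1667) + (1.1667)·(-1.1667) + (-3.8333)·(-2.1667)) / 5 = 3.1667/5 = 0.6333
  s[X_1,X_3] = ((1.1667)·(-1.8333) + (-0.8333)·(0.1667) + (0.1667)·(-0.8333) + (2.1667)·(2.1667) + (1.1667)·(1.1667) + (-3.8333)·(-0.8333)) / 5 = 6.8333/5 = 1.3667
  s[X_2,X_2] = ((0.8333)·(0.8333) + (0.8333)·(0.8333) + (3.8333)·(3.8333) + (-2.1667)·(-2.1667) + (-1.1667)·(-1.1667) + (-2.1667)·(-2.1667)) / 5 = 26.8333/5 = 5.3667
  s[X_2,X_3] = ((0.8333)·(-1.8333) + (0.8333)·(0.1667) + (3.8333)·(-0.8333) + (-2.1667)·(2.1667) + (-1.1667)·(1.1667) + (-2.1667)·(-0.8333)) / 5 = -8.8333/5 = -1.7667
  s[X_3,X_3] = ((-1.8333)·(-1.8333) + (0.1667)·(0.1667) + (-0.8333)·(-0.8333) + (2.1667)·(2.1667) + (1.1667)·(1.1667) + (-0.8333)·(-0.8333)) / 5 = 10.8333/5 = 2.1667
  Sample standard deviations s_i = √(s[i,i]):
  s(X_1) = √(4.5667) = 2.137
  s(X_2) = √(5.3667) = 2.3166
  s(X_3) = √(2.1667) = 1.472

Step 3 — r_{ij} = s_{ij} / (s_i · s_j):
  r[X_1,X_1] = 1 (diagonal).
  r[X_1,X_2] = 0.6333 / (2.137 · 2.3166) = 0.6333 / 4.9505 = 0.1279
  r[X_1,X_3] = 1.3667 / (2.137 · 1.472) = 1.3667 / 3.1455 = 0.4345
  r[X_2,X_2] = 1 (diagonal).
  r[X_2,X_3] = -1.7667 / (2.3166 · 1.472) = -1.7667 / 3.41 = -0.5181
  r[X_3,X_3] = 1 (diagonal).

R is symmetric with unit diagonal. Assembling:

R = [[1, 0.1279, 0.4345],
 [0.1279, 1, -0.5181],
 [0.4345, -0.5181, 1]]


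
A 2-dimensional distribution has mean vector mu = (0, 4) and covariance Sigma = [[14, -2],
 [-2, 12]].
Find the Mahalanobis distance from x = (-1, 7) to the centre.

Step 1 — centre the observation: (x - mu) = (-1, 3).

Step 2 — invert Sigma. det(Sigma) = 14·12 - (-2)² = 164.
  Sigma^{-1} = (1/det) · [[d, -b], [-b, a]] = [[0.0732, 0.0122],
 [0.0122, 0.0854]].

Step 3 — form the quadratic (x - mu)^T · Sigma^{-1} · (x - mu):
  Sigma^{-1} · (x - mu) = (-0.0366, 0.2439).
  (x - mu)^T · [Sigma^{-1} · (x - mu)] = (-1)·(-0.0366) + (3)·(0.2439) = 0.7683.

Step 4 — take square root: d = √(0.7683) ≈ 0.8765.

d(x, mu) = √(0.7683) ≈ 0.8765


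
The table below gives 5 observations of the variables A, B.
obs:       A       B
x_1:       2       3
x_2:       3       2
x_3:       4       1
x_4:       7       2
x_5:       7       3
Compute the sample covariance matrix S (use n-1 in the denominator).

Step 1 — column means:
  mean(A) = (2 + 3 + 4 + 7 + 7) / 5 = 23/5 = 4.6
  mean(B) = (3 + 2 + 1 + 2 + 3) / 5 = 11/5 = 2.2

Step 2 — sample covariance S[i,j] = (1/(n-1)) · Σ_k (x_{k,i} - mean_i) · (x_{k,j} - mean_j), with n-1 = 4.
  S[A,A] = ((-2.6)·(-2.6) + (-1.6)·(-1.6) + (-0.6)·(-0.6) + (2.4)·(2.4) + (2.4)·(2.4)) / 4 = 21.2/4 = 5.3
  S[A,B] = ((-2.6)·(0.8) + (-1.6)·(-0.2) + (-0.6)·(-1.2) + (2.4)·(-0.2) + (2.4)·(0.8)) / 4 = 0.4/4 = 0.1
  S[B,B] = ((0.8)·(0.8) + (-0.2)·(-0.2) + (-1.2)·(-1.2) + (-0.2)·(-0.2) + (0.8)·(0.8)) / 4 = 2.8/4 = 0.7

S is symmetric (S[j,i] = S[i,j]). Assembling:

S = [[5.3, 0.1],
 [0.1, 0.7]]


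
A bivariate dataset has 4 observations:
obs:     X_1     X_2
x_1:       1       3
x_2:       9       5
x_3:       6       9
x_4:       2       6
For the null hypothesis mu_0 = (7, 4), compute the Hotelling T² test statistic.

Step 1 — sample mean vector:
  mean(X_1) = (1 + 9 + 6 + 2) / 4 = 18/4 = 4.5
  mean(X_2) = (3 + 5 + 9 + 6) / 4 = 23/4 = 5.75
  x̄ = (4.5, 5.75),  deviation x̄ - mu_0 = (4.5, 5.75) - (7, 4) = (-2.5, 1.75).

Step 2 — sample covariance matrix, S[i,j] = (1/(n-1)) · Σ_k (x_{k,i} - mean_i) · (x_{k,j} - mean_j), divisor n-1 = 3:
  S[X_1,X_1] = ((-3.5)·(-3.5) + (4.5)·(4.5) + (1.5)·(1.5) + (-2.5)·(-2.5)) / 3 = 41/3 = 13.6667
  S[X_1,X_2] = ((-3.5)·(-2.75) + (4.5)·(-0.75) + (1.5)·(3.25) + (-2.5)·(0.25)) / 3 = 10.5/3 = 3.5
  S[X_2,X_2] = ((-2.75)·(-2.75) + (-0.75)·(-0.75) + (3.25)·(3.25) + (0.25)·(0.25)) / 3 = 18.75/3 = 6.25
  S = [[13.6667, 3.5],
 [3.5, 6.25]].

Step 3 — invert S. det(S) = 13.6667·6.25 - (3.5)² = 73.1667.
  S^{-1} = (1/det) · [[d, -b], [-b, a]] = [[0.0854, -0.0478],
 [-0.0478, 0.1868]].

Step 4 — quadratic form (x̄ - mu_0)^T · S^{-1} · (x̄ - mu_0):
  S^{-1} · (x̄ - mu_0) = (-0.2973, 0.4465),
  (x̄ - mu_0)^T · [...] = (-2.5)·(-0.2973) + (1.75)·(0.4465) = 1.5245.

Step 5 — scale by n: T² = 4 · 1.5245 = 6.0979.

T² ≈ 6.0979


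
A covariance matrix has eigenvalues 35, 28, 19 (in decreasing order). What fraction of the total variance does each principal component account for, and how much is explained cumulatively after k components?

Step 1 — total variance = trace(Sigma) = Σ λ_i = 35 + 28 + 19 = 82.

Step 2 — fraction explained by component i = λ_i / Σ λ:
  PC1: 35/82 = 0.4268
  PC2: 28/82 = 0.3415
  PC3: 19/82 = 0.2317

Step 3 — cumulative fraction after k components = (λ_1 + ... + λ_k) / Σ λ:
  k = 1: 35/82 = 0.4268
  k = 2: (35 + 28)/82 = 63/82 = 0.7683
  k = 3: (35 + 28 + 19)/82 = 82/82 = 1

Summary (fraction, with percent):

explained: PC1 0.4268 (42.68%), PC2 0.3415 (34.15%), PC3 0.2317 (23.17%);  cumulative: 0.4268, 0.7683, 1


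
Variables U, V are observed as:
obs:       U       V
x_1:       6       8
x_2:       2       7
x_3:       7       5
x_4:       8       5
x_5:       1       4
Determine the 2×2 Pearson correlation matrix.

Step 1 — column means:
  mean(U) = (6 + 2 + 7 + 8 + 1) / 5 = 24/5 = 4.8
  mean(V) = (8 + 7 + 5 + 5 + 4) / 5 = 29/5 = 5.8

Step 2 — sample variances and covariances s[i,j] = (1/(n-1)) · Σ_k (x_{k,i} - mean_i) · (x_{k,j} - mean_j), with n-1 = 4:
  s[U,U] = ((1.2)·(1.2) + (-2.8)·(-2.8) + (2.2)·(2.2) + (3.2)·(3.2) + (-3.8)·(-3.8)) / 4 = 38.8/4 = 9.7
  s[U,V] = ((1.2)·(2.2) + (-2.8)·(1.2) + (2.2)·(-0.8) + (3.2)·(-0.8) + (-3.8)·(-1.8)) / 4 = 1.8/4 = 0.45
  s[V,V] = ((2.2)·(2.2) + (1.2)·(1.2) + (-0.8)·(-0.8) + (-0.8)·(-0.8) + (-1.8)·(-1.8)) / 4 = 10.8/4 = 2.7
  Sample standard deviations s_i = √(s[i,i]):
  s(U) = √(9.7) = 3.1145
  s(V) = √(2.7) = 1.6432

Step 3 — r_{ij} = s_{ij} / (s_i · s_j):
  r[U,U] = 1 (diagonal).
  r[U,V] = 0.45 / (3.1145 · 1.6432) = 0.45 / 5.1176 = 0.0879
  r[V,V] = 1 (diagonal).

R is symmetric with unit diagonal. Assembling:

R = [[1, 0.0879],
 [0.0879, 1]]
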